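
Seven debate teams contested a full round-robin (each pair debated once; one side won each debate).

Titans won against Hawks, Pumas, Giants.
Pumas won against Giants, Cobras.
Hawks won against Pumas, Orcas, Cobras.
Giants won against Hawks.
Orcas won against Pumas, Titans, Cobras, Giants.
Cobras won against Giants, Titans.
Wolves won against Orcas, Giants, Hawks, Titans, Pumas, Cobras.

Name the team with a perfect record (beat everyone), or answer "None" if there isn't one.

Wolves has 6 wins out of 6 opponents — a perfect record.

Wolves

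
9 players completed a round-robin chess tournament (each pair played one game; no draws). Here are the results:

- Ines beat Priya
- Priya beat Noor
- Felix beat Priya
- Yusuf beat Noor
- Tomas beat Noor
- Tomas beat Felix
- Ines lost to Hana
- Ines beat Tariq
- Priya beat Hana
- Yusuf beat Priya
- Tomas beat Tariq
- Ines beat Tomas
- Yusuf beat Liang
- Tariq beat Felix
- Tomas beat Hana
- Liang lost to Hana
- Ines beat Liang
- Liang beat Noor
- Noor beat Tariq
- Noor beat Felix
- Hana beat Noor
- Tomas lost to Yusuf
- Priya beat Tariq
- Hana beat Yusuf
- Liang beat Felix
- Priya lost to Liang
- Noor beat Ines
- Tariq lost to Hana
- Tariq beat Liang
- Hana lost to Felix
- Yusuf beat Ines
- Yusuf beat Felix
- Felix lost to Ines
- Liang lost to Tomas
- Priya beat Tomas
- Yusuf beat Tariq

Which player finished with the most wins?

Win totals: Hana 5, Ines 5, Yusuf 7, Noor 3, Tariq 2, Liang 3, Tomas 5, Priya 4, Felix 2.
Yusuf leads with 7 wins (next highest: 5).

Yusuf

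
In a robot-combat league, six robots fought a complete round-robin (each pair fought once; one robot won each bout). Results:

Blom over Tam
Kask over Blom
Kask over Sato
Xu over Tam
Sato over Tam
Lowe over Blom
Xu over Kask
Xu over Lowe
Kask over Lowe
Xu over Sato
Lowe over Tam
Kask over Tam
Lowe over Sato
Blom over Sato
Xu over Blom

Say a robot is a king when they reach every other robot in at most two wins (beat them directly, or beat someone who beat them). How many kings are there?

1

Sato cannot reach Xu, Kask, Lowe, Blom in two steps.
Xu reaches everyone (king).
Kask cannot reach Xu in two steps.
Lowe cannot reach Xu, Kask in two steps.
Tam cannot reach Sato, Xu, Kask, Lowe, Blom in two steps.
Blom cannot reach Xu, Kask, Lowe in two steps.
Kings: Xu — 1.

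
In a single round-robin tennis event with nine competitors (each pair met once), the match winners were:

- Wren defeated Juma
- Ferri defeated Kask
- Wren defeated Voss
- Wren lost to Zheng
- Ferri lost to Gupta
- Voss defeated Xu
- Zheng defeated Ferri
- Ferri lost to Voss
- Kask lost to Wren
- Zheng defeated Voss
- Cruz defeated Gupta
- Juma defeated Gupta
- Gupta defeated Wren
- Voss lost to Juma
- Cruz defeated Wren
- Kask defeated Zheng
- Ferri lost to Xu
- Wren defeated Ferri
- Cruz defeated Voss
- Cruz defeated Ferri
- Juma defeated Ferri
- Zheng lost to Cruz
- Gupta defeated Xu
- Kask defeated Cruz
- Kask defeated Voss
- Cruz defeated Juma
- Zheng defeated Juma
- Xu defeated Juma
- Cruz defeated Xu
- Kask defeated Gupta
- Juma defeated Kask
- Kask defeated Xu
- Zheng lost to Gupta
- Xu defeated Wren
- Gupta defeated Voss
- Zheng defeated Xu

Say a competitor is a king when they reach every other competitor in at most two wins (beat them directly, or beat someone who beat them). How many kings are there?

4

Cruz reaches everyone (king).
Zheng cannot reach Cruz in two steps.
Wren reaches everyone (king).
Xu cannot reach Cruz, Zheng in two steps.
Kask reaches everyone (king).
Voss cannot reach Cruz, Zheng, Gupta in two steps.
Gupta cannot reach Cruz in two steps.
Juma reaches everyone (king).
Ferri cannot reach Wren, Juma in two steps.
Kings: Cruz, Wren, Kask, Juma — 4.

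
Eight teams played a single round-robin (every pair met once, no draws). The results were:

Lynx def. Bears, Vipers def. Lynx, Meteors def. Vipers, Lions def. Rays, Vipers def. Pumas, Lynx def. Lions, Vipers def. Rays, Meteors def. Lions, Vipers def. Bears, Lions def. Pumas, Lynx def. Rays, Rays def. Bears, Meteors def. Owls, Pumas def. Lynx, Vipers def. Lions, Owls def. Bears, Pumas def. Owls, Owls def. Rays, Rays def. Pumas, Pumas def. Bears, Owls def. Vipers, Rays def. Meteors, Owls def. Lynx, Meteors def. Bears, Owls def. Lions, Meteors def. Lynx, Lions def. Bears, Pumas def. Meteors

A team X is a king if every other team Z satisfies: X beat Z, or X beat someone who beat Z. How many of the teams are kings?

5

Rays reaches everyone (king).
Lions cannot reach Vipers in two steps.
Pumas reaches everyone (king).
Bears cannot reach Rays, Lions, Pumas, Owls, Meteors, Lynx, Vipers in two steps.
Owls reaches everyone (king).
Meteors reaches everyone (king).
Lynx cannot reach Owls, Vipers in two steps.
Vipers reaches everyone (king).
Kings: Rays, Pumas, Owls, Meteors, Vipers — 5.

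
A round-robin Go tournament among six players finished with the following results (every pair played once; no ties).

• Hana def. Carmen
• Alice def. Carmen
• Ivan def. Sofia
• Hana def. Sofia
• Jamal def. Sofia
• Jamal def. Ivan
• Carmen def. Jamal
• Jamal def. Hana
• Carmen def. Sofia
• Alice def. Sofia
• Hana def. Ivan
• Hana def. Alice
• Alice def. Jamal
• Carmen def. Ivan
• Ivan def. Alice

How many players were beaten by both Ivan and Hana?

Ivan beat: Sofia, Alice.
Hana beat: Sofia, Ivan, Alice, Carmen.
Both beat: Sofia, Alice — 2.

2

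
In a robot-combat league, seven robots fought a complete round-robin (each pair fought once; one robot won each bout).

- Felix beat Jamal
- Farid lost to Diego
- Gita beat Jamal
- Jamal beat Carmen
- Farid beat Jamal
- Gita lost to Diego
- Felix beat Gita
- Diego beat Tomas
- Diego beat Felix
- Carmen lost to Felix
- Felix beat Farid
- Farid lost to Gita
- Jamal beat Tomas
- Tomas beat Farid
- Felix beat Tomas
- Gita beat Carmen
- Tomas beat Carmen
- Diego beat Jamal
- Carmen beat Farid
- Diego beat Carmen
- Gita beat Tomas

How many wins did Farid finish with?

Farid's results: beat Jamal; lost to Carmen, Diego, Gita, Tomas, Felix.
That is 1 win.

1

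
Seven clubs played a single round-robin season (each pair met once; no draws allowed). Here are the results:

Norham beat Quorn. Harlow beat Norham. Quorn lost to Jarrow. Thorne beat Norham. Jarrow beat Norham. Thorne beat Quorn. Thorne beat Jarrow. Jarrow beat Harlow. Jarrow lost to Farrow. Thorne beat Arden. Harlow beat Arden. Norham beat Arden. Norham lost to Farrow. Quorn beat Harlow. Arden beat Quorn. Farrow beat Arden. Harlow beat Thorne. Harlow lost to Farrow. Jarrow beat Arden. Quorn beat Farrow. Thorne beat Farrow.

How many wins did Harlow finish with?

Harlow's results: beat Norham, Thorne, Arden; lost to Jarrow, Quorn, Farrow.
That is 3 wins.

3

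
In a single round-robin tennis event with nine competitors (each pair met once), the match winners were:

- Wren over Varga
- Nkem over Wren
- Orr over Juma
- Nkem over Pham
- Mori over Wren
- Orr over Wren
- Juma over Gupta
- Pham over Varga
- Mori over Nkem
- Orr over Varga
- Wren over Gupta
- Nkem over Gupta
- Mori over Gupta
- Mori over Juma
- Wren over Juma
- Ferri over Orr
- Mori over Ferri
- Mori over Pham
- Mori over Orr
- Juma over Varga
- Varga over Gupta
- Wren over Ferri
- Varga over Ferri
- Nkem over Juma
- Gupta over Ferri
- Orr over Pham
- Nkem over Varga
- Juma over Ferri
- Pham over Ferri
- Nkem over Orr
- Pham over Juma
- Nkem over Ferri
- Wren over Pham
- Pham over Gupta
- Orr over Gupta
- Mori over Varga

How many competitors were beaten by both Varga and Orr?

1

Varga beat: Gupta, Ferri.
Orr beat: Gupta, Juma, Pham, Wren, Varga.
Both beat: Gupta — 1.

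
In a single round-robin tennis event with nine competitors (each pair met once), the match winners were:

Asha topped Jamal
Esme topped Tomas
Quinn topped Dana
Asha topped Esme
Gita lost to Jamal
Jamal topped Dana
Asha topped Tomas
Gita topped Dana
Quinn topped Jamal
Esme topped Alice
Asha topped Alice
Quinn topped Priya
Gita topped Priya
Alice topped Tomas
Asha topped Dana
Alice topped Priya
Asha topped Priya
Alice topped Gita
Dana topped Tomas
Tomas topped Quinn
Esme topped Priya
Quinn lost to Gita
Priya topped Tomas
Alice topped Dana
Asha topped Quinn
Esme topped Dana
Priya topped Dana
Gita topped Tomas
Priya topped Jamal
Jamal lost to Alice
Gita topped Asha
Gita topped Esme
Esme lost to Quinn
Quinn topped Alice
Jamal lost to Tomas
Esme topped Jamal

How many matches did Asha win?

7

Asha's results: beat Priya, Tomas, Quinn, Esme, Jamal, Alice, Dana; lost to Gita.
That is 7 wins.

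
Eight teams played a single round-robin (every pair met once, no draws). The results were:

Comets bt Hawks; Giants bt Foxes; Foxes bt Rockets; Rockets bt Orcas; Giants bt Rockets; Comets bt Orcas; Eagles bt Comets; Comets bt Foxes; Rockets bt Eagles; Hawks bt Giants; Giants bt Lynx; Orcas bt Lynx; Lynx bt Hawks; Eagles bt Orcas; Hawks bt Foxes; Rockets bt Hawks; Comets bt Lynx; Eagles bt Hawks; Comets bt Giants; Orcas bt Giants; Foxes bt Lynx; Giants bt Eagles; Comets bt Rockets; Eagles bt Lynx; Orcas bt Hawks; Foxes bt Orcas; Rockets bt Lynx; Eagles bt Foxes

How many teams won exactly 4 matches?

2

Win totals: Lynx 1, Rockets 4, Giants 4, Foxes 3, Orcas 3, Hawks 2, Eagles 5, Comets 6.
Exactly 4: Rockets, Giants — 2 teams.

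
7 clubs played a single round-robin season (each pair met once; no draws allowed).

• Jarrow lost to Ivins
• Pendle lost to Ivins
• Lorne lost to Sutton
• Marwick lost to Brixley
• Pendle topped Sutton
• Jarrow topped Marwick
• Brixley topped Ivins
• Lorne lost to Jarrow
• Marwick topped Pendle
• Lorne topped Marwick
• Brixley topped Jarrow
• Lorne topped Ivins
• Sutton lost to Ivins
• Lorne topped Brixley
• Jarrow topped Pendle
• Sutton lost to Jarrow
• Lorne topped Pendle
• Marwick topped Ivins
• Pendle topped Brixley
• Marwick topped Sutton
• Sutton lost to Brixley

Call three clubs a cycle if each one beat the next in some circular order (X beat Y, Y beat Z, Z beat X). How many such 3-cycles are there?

10

Win totals: Jarrow 4, Pendle 2, Lorne 4, Marwick 3, Brixley 4, Sutton 1, Ivins 3.
A club with w wins dominates both others in C(w,2) triples; summing gives 6 + 1 + 6 + 3 + 6 + 0 + 3 = 25 transitive triples.
Total triples C(7,3) = 35, so cyclic triples = 35 − 25 = 10.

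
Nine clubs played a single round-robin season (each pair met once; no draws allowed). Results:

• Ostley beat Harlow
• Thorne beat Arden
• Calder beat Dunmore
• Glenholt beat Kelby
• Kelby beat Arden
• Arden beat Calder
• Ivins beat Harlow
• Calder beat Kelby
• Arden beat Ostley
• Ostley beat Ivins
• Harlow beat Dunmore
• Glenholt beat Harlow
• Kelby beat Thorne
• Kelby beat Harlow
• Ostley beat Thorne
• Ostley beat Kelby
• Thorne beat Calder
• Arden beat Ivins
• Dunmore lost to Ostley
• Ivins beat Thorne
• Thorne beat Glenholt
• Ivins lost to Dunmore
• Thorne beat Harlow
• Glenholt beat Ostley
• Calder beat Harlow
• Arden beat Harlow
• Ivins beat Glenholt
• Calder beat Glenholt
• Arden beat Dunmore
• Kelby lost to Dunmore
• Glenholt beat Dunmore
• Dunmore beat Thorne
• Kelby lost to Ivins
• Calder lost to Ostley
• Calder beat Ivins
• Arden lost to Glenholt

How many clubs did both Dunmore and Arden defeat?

1

Dunmore beat: Thorne, Ivins, Kelby.
Arden beat: Ostley, Dunmore, Ivins, Harlow, Calder.
Both beat: Ivins — 1.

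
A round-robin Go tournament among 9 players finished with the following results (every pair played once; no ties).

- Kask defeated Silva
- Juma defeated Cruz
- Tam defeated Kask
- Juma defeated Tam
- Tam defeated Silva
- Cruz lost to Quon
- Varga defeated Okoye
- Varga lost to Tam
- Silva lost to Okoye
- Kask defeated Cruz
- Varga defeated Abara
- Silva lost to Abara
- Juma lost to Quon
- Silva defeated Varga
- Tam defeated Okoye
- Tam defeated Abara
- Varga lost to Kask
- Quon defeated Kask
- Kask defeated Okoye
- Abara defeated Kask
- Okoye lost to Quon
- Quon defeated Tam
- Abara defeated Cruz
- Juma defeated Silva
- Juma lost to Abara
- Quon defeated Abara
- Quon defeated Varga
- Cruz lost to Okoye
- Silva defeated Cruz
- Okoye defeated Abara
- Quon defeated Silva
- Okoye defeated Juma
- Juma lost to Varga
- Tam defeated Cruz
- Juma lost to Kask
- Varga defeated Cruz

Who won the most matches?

Win totals: Varga 4, Silva 2, Abara 4, Okoye 4, Quon 8, Cruz 0, Juma 3, Tam 6, Kask 5.
Quon leads with 8 wins (next highest: 6).

Quon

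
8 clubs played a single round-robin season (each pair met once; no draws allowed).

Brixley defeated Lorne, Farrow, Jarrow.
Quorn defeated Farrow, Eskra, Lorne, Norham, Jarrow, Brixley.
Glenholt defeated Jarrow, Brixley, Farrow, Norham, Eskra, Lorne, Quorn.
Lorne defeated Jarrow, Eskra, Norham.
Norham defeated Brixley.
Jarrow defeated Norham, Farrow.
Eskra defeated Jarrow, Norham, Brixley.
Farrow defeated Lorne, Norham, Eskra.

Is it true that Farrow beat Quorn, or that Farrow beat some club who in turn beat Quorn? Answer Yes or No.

Farrow did not beat Quorn directly.
Farrow beat Norham, Eskra, Lorne, but each of them lost to Quorn. No two-step path.

No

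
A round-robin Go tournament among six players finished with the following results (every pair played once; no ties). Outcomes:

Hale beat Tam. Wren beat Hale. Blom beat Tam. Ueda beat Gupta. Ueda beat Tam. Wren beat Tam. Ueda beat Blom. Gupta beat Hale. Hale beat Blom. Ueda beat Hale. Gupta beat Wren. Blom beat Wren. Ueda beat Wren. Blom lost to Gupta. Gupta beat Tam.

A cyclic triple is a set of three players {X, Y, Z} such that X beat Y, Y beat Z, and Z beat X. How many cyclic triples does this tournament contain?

1

Win totals: Gupta 4, Hale 2, Tam 0, Blom 2, Ueda 5, Wren 2.
A player with w wins dominates both others in C(w,2) triples; summing gives 6 + 1 + 0 + 1 + 10 + 1 = 19 transitive triples.
Total triples C(6,3) = 20, so cyclic triples = 20 − 19 = 1.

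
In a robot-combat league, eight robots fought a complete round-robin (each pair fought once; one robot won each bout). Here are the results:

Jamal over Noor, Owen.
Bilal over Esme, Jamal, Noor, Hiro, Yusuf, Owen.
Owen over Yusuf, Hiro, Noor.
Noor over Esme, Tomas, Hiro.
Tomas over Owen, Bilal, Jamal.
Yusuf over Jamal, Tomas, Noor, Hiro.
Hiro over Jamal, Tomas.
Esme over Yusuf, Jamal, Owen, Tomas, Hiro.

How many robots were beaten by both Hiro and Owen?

Hiro beat: Tomas, Jamal.
Owen beat: Noor, Hiro, Yusuf.
No one was beaten by both.

0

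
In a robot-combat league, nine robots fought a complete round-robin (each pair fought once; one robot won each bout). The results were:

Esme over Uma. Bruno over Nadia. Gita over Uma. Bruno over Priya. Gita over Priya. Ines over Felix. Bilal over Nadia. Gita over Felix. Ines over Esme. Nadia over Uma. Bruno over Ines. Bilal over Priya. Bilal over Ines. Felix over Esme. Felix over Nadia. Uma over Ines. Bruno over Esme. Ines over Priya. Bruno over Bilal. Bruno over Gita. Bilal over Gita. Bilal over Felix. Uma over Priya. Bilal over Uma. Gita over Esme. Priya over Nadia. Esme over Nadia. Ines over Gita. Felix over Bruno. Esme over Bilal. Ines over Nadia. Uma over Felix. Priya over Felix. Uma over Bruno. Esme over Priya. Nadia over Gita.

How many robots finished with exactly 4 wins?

3

Win totals: Esme 4, Priya 2, Ines 5, Nadia 2, Felix 3, Bilal 6, Uma 4, Bruno 6, Gita 4.
Exactly 4: Esme, Uma, Gita — 3 robots.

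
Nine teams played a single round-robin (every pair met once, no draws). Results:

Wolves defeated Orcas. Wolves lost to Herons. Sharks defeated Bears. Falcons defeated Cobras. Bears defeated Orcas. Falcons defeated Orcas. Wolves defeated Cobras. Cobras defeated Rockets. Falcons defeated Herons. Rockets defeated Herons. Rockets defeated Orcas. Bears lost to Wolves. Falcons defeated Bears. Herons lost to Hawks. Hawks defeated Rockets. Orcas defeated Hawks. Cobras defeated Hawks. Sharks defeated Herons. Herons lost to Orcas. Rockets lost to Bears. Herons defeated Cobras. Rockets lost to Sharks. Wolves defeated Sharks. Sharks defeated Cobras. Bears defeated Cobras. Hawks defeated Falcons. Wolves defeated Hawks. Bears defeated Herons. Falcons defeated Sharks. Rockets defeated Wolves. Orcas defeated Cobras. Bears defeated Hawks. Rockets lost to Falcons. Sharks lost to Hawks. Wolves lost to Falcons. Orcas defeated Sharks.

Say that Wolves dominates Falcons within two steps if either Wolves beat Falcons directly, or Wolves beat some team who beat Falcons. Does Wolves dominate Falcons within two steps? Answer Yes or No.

Yes

Wolves did not beat Falcons directly.
Wolves beat Bears, Hawks, Orcas, Cobras, Sharks. Of those, Hawks beat Falcons.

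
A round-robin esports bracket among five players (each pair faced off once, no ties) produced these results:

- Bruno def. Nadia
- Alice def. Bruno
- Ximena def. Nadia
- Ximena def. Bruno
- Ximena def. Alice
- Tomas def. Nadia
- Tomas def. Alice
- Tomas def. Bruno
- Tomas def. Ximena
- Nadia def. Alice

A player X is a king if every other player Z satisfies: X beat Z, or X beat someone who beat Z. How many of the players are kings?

1

Nadia cannot reach Tomas, Ximena in two steps.
Bruno cannot reach Tomas, Ximena in two steps.
Tomas reaches everyone (king).
Alice cannot reach Tomas, Ximena in two steps.
Ximena cannot reach Tomas in two steps.
Kings: Tomas — 1.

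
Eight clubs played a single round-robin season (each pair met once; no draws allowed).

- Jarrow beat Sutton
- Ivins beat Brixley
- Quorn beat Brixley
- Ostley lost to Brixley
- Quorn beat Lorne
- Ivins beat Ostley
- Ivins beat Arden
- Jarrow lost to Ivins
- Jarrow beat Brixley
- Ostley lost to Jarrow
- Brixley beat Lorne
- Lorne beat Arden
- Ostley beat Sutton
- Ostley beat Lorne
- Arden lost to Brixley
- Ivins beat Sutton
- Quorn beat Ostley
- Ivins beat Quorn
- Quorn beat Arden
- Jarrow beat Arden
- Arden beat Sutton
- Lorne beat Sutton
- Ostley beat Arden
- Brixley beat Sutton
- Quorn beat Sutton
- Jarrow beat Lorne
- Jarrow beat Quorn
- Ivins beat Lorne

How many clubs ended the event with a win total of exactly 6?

Win totals: Arden 1, Brixley 4, Sutton 0, Ostley 3, Lorne 2, Ivins 7, Jarrow 6, Quorn 5.
Exactly 6: Jarrow — 1 club.

1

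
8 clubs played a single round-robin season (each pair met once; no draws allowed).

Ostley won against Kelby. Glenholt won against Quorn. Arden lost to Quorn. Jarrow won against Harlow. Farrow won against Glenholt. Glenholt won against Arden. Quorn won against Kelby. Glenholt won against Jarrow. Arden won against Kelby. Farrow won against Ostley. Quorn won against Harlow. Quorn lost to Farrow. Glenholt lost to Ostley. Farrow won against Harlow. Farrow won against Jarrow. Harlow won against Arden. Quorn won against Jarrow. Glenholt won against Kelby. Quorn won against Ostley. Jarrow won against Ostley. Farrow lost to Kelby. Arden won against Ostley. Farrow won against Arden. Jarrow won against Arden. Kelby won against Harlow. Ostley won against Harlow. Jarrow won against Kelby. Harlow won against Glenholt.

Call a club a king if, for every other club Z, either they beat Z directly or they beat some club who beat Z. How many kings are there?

Arden cannot reach Jarrow, Quorn in two steps.
Kelby reaches everyone (king).
Jarrow cannot reach Quorn in two steps.
Glenholt reaches everyone (king).
Farrow reaches everyone (king).
Quorn reaches everyone (king).
Ostley reaches everyone (king).
Harlow cannot reach Farrow in two steps.
Kings: Kelby, Glenholt, Farrow, Quorn, Ostley — 5.

5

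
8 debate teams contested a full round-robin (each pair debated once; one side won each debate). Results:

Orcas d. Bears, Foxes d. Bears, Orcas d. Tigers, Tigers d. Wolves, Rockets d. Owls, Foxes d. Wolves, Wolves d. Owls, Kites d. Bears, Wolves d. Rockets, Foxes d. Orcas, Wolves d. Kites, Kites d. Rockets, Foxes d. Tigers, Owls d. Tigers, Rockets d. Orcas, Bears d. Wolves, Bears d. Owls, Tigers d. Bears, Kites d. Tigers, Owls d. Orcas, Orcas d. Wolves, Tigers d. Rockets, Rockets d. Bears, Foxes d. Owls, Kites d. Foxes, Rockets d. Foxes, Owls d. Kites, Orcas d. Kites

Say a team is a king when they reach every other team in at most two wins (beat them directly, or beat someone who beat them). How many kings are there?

7

Foxes reaches everyone (king).
Rockets reaches everyone (king).
Owls reaches everyone (king).
Bears cannot reach Foxes in two steps.
Tigers reaches everyone (king).
Orcas reaches everyone (king).
Kites reaches everyone (king).
Wolves reaches everyone (king).
Kings: Foxes, Rockets, Owls, Tigers, Orcas, Kites, Wolves — 7.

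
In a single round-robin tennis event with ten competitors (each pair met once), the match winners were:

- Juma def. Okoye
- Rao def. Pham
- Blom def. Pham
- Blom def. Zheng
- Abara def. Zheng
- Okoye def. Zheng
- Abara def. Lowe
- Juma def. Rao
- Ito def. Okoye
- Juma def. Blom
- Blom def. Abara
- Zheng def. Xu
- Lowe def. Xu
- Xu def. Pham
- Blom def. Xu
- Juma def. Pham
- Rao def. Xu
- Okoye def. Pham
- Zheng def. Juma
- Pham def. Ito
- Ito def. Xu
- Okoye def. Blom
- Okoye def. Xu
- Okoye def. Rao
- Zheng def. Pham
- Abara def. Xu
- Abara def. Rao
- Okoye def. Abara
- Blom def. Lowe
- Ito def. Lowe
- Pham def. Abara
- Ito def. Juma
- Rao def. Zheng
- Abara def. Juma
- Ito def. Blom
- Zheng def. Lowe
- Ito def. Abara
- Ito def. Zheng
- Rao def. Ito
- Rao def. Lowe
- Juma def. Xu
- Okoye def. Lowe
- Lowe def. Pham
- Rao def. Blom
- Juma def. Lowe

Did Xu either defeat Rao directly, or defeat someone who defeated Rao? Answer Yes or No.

Xu did not beat Rao directly.
Xu beat Pham, but each of them lost to Rao. No two-step path.

No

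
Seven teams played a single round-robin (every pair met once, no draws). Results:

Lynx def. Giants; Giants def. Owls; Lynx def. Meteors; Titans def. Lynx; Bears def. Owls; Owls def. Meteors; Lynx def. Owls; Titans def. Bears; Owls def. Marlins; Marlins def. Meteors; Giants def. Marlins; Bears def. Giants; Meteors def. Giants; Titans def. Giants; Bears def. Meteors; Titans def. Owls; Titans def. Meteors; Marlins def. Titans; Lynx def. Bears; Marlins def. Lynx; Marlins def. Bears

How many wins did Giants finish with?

Giants' results: beat Marlins, Owls; lost to Titans, Meteors, Lynx, Bears.
That is 2 wins.

2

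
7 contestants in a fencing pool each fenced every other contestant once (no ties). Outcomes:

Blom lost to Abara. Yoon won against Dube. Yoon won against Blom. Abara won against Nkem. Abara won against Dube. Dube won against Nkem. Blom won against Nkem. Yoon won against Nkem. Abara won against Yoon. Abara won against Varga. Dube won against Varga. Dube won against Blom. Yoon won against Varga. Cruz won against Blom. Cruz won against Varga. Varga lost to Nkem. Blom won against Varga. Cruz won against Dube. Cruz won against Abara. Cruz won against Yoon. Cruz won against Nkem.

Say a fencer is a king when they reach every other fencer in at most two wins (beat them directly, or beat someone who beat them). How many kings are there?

Nkem cannot reach Cruz, Blom, Dube, Abara, Yoon in two steps.
Cruz reaches everyone (king).
Blom cannot reach Cruz, Dube, Abara, Yoon in two steps.
Dube cannot reach Cruz, Abara, Yoon in two steps.
Abara cannot reach Cruz in two steps.
Yoon cannot reach Cruz, Abara in two steps.
Varga cannot reach Nkem, Cruz, Blom, Dube, Abara, Yoon in two steps.
Kings: Cruz — 1.

1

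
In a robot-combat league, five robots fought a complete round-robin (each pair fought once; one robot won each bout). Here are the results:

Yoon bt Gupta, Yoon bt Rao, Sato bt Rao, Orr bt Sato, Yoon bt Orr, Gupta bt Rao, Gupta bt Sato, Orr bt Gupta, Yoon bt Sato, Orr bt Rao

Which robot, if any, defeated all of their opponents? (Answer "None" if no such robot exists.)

Yoon

Yoon has 4 wins out of 4 opponents — a perfect record.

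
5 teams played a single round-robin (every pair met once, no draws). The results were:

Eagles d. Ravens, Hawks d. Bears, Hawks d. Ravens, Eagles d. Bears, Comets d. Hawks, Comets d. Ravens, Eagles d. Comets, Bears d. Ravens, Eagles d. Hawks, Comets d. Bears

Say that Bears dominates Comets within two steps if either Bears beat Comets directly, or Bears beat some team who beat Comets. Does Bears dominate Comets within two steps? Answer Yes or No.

No

Bears did not beat Comets directly.
Bears beat Ravens, but each of them lost to Comets. No two-step path.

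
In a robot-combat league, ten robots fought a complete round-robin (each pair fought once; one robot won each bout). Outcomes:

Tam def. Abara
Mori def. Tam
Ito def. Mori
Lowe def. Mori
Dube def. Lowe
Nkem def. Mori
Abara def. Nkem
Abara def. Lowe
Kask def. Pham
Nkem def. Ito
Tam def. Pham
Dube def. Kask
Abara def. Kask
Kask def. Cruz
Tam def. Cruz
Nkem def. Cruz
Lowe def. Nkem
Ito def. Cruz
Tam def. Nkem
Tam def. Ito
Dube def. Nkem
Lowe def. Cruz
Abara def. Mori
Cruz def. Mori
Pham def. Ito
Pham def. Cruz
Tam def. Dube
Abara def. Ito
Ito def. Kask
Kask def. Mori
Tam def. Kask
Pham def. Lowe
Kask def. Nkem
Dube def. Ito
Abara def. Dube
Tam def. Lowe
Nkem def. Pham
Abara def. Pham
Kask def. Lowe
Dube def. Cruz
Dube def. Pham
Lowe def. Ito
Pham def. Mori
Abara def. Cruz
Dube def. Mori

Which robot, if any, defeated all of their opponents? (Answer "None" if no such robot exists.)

None

Highest win total is Tam with 8 (out of 9 possible).
Tam lost to Mori, so no robot went undefeated.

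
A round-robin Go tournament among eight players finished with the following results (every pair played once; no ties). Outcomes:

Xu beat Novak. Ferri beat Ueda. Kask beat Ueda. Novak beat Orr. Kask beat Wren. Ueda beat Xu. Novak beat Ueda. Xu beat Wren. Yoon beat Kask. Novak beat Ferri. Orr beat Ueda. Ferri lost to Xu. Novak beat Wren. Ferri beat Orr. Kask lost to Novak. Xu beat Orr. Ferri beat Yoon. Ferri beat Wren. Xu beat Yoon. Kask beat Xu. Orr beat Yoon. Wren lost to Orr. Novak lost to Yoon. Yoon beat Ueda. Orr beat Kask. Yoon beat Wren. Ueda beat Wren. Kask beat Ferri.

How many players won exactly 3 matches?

0

Win totals: Ferri 4, Novak 5, Wren 0, Kask 4, Orr 4, Xu 5, Yoon 4, Ueda 2.
No player has exactly 3 wins.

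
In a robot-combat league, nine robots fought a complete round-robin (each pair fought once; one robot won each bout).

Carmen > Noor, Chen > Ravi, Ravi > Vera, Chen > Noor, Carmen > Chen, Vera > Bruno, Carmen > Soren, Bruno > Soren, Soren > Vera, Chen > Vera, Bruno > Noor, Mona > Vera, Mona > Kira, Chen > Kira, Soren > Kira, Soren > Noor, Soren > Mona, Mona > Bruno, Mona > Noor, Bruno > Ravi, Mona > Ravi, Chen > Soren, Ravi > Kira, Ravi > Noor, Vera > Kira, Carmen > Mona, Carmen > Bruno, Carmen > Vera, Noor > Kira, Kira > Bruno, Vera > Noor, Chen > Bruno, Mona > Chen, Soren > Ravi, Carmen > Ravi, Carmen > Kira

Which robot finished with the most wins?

Win totals: Soren 5, Bruno 3, Chen 6, Kira 1, Ravi 3, Noor 1, Vera 3, Carmen 8, Mona 6.
Carmen leads with 8 wins (next highest: 6).

Carmen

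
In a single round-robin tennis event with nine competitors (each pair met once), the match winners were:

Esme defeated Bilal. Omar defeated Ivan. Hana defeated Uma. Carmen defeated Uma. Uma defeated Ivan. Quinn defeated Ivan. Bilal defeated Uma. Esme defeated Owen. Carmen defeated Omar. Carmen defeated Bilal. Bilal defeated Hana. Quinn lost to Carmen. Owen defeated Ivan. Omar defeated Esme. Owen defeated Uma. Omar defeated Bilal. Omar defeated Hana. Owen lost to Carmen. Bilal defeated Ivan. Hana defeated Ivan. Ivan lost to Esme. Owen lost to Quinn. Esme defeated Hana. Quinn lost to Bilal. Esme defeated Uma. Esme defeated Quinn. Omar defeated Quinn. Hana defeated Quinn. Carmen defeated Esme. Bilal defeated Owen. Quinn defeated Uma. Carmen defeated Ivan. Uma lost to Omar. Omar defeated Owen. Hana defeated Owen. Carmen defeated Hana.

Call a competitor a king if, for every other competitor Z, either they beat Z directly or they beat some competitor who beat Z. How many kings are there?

Ivan cannot reach Quinn, Hana, Esme, Omar, Bilal, Owen, Carmen, Uma in two steps.
Quinn cannot reach Hana, Esme, Omar, Bilal, Carmen in two steps.
Hana cannot reach Esme, Omar, Bilal, Carmen in two steps.
Esme cannot reach Omar, Carmen in two steps.
Omar cannot reach Carmen in two steps.
Bilal cannot reach Esme, Omar, Carmen in two steps.
Owen cannot reach Quinn, Hana, Esme, Omar, Bilal, Carmen in two steps.
Carmen reaches everyone (king).
Uma cannot reach Quinn, Hana, Esme, Omar, Bilal, Owen, Carmen in two steps.
Kings: Carmen — 1.

1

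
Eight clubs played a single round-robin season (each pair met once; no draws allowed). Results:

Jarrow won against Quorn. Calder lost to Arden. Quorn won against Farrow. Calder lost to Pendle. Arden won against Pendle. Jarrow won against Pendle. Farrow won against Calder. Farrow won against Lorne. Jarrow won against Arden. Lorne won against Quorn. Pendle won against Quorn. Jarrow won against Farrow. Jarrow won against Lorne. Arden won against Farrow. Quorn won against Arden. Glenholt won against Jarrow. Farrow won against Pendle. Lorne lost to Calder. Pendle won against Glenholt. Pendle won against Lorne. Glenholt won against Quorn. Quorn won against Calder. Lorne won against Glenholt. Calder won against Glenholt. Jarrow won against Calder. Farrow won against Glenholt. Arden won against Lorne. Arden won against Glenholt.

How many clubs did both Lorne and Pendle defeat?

2

Lorne beat: Glenholt, Quorn.
Pendle beat: Calder, Glenholt, Quorn, Lorne.
Both beat: Glenholt, Quorn — 2.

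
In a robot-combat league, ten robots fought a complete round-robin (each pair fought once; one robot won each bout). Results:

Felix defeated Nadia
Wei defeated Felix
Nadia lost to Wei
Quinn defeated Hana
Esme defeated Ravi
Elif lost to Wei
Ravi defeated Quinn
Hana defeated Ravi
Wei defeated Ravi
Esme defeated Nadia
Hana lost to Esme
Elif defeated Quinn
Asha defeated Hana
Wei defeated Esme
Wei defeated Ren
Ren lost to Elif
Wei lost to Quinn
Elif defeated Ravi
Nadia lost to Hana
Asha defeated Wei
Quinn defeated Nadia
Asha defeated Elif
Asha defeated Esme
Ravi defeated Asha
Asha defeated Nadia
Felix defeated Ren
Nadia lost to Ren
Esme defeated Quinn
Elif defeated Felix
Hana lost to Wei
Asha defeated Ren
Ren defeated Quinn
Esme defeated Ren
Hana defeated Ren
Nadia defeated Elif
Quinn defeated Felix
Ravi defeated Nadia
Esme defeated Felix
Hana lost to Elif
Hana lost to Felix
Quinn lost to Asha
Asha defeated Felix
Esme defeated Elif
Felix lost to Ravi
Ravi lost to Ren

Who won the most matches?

Win totals: Ren 3, Nadia 1, Elif 5, Ravi 4, Wei 7, Quinn 4, Hana 3, Asha 8, Felix 3, Esme 7.
Asha leads with 8 wins (next highest: 7).

Asha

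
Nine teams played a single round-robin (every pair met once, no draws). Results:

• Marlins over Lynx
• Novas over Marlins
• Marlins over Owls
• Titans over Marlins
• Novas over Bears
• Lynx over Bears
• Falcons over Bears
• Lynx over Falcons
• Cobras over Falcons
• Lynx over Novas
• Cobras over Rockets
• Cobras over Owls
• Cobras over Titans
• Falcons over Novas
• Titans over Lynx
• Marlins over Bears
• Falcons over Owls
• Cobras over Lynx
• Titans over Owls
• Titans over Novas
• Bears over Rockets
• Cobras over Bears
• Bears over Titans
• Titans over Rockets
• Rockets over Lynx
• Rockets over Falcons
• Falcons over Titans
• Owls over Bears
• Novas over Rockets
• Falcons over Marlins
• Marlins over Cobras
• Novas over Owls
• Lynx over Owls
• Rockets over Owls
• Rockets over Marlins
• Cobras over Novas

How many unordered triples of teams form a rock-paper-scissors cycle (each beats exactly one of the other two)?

18

Win totals: Owls 1, Novas 4, Falcons 5, Bears 2, Rockets 4, Titans 5, Marlins 4, Cobras 7, Lynx 4.
A team with w wins dominates both others in C(w,2) triples; summing gives 0 + 6 + 10 + 1 + 6 + 10 + 6 + 21 + 6 = 66 transitive triples.
Total triples C(9,3) = 84, so cyclic triples = 84 − 66 = 18.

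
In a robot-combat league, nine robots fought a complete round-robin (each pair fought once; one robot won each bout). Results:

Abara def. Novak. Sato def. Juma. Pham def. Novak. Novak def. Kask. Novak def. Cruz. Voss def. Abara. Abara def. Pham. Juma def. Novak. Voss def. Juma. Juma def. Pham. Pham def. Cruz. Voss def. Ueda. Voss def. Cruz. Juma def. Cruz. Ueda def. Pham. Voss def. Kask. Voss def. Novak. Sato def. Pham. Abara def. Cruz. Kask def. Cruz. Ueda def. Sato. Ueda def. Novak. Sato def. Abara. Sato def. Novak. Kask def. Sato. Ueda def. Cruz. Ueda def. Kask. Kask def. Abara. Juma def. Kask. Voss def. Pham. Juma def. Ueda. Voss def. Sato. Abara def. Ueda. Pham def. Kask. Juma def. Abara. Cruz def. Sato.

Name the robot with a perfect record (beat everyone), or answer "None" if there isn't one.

Voss

Voss has 8 wins out of 8 opponents — a perfect record.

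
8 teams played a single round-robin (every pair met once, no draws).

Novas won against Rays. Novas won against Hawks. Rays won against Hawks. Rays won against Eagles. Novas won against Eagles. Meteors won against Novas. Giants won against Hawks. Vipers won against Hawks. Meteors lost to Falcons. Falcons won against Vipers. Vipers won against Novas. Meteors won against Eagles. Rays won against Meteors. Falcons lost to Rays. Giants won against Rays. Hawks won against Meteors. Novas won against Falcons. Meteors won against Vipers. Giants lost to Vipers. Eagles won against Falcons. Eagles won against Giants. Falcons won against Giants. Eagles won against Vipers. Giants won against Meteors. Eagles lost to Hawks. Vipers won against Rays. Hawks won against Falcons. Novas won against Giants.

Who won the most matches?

Novas

Win totals: Giants 3, Meteors 3, Hawks 3, Novas 5, Vipers 4, Eagles 3, Falcons 3, Rays 4.
Novas leads with 5 wins (next highest: 4).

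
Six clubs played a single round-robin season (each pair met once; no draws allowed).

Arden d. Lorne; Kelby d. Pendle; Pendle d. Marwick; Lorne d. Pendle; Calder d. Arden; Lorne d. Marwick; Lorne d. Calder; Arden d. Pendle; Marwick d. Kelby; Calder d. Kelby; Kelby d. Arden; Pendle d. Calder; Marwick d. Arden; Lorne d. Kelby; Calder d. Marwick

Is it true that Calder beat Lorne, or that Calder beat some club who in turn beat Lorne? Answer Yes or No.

Yes

Calder did not beat Lorne directly.
Calder beat Kelby, Arden, Marwick. Of those, Arden beat Lorne.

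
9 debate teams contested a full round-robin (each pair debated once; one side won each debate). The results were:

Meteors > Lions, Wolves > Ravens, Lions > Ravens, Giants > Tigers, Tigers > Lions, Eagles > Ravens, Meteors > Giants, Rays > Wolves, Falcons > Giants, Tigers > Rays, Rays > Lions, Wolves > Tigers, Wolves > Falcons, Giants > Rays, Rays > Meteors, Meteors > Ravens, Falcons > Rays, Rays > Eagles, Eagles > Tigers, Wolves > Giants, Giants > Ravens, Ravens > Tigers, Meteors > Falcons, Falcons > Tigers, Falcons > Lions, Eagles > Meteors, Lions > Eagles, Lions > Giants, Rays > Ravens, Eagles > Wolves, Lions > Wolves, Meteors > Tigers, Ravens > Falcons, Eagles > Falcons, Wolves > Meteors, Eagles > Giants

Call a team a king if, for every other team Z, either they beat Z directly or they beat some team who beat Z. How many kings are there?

Giants reaches everyone (king).
Rays reaches everyone (king).
Lions reaches everyone (king).
Tigers cannot reach Falcons in two steps.
Ravens cannot reach Eagles, Meteors, Wolves in two steps.
Eagles reaches everyone (king).
Falcons reaches everyone (king).
Meteors reaches everyone (king).
Wolves cannot reach Eagles in two steps.
Kings: Giants, Rays, Lions, Eagles, Falcons, Meteors — 6.

6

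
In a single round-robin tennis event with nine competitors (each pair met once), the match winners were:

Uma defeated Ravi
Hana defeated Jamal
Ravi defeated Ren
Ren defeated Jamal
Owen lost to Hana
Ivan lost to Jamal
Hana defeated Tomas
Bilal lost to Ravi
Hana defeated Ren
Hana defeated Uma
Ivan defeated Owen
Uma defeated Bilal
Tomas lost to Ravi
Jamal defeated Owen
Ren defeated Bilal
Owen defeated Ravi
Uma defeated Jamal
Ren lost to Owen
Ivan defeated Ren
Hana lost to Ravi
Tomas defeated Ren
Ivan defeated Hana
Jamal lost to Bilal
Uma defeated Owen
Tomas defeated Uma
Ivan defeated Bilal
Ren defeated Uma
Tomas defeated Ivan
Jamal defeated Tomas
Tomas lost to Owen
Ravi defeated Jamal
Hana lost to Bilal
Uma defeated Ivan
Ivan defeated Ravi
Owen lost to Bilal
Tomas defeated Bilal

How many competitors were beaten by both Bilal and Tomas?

0

Bilal beat: Owen, Hana, Jamal.
Tomas beat: Ren, Uma, Ivan, Bilal.
No one was beaten by both.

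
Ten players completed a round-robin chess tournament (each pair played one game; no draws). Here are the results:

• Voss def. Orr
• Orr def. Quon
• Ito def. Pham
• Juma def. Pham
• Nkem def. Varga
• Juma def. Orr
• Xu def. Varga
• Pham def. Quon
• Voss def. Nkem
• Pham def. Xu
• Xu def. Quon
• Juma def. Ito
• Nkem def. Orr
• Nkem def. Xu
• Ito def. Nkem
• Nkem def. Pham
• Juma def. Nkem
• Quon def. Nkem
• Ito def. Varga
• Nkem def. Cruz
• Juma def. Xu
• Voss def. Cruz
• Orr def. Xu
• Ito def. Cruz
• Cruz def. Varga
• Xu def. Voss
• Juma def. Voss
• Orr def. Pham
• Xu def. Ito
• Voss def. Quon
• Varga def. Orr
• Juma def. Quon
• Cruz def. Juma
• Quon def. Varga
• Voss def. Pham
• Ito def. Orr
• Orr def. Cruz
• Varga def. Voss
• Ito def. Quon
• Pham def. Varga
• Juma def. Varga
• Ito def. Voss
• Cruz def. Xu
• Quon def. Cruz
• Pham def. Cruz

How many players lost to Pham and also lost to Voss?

Pham beat: Xu, Varga, Quon, Cruz.
Voss beat: Pham, Nkem, Quon, Cruz, Orr.
Both beat: Quon, Cruz — 2.

2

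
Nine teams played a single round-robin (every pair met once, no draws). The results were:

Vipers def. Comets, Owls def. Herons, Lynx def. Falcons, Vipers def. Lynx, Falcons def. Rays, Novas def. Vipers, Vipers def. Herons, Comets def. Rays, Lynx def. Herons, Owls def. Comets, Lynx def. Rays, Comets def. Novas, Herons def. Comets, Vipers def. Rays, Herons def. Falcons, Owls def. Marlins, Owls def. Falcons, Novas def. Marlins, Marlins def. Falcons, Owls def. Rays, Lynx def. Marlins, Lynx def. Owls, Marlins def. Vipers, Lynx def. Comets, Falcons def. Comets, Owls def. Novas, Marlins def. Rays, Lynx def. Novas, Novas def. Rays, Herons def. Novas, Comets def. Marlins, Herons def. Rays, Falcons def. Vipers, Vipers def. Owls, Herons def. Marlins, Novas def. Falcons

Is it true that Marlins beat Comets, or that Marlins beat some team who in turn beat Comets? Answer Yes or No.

Yes

Marlins did not beat Comets directly.
Marlins beat Rays, Vipers, Falcons. Of those, Vipers beat Comets.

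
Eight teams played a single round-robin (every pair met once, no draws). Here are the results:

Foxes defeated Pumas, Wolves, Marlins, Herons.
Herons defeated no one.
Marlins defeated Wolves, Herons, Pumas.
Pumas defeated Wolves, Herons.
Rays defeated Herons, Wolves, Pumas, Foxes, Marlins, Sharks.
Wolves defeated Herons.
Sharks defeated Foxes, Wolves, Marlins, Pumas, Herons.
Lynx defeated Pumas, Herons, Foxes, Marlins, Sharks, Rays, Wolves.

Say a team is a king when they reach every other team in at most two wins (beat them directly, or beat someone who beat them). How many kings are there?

1

Marlins cannot reach Sharks, Lynx, Foxes, Rays in two steps.
Sharks cannot reach Lynx, Rays in two steps.
Lynx reaches everyone (king).
Foxes cannot reach Sharks, Lynx, Rays in two steps.
Wolves cannot reach Marlins, Sharks, Lynx, Foxes, Rays, Pumas in two steps.
Herons cannot reach Marlins, Sharks, Lynx, Foxes, Wolves, Rays, Pumas in two steps.
Rays cannot reach Lynx in two steps.
Pumas cannot reach Marlins, Sharks, Lynx, Foxes, Rays in two steps.
Kings: Lynx — 1.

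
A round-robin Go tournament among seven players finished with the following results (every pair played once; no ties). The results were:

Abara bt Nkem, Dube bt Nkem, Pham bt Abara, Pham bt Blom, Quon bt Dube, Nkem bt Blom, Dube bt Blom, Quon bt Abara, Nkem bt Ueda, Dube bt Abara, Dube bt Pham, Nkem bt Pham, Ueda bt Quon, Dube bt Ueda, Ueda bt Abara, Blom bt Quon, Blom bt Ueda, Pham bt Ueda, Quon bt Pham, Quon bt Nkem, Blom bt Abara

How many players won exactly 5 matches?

Win totals: Ueda 2, Nkem 3, Pham 3, Blom 3, Abara 1, Dube 5, Quon 4.
Exactly 5: Dube — 1 player.

1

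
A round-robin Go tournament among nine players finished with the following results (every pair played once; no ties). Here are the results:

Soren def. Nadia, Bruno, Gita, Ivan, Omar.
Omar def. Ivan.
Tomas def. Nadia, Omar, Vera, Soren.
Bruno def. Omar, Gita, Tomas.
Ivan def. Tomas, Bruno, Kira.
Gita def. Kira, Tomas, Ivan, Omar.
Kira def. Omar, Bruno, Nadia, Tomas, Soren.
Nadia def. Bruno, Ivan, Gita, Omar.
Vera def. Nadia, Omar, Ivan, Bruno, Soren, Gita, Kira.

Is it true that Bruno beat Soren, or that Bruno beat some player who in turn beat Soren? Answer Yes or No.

Yes

Bruno did not beat Soren directly.
Bruno beat Omar, Gita, Tomas. Of those, Tomas beat Soren.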